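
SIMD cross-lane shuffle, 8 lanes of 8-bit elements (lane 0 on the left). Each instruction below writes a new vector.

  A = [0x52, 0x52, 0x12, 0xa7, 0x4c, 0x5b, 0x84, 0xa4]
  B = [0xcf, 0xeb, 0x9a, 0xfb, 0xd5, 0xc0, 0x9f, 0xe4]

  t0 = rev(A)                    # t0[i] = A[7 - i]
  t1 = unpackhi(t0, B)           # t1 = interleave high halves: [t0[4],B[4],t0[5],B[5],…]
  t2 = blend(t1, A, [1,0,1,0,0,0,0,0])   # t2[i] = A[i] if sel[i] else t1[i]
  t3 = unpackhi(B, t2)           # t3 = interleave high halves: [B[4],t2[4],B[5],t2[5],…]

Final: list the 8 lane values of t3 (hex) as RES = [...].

RES = [ 0xd5  0x52  0xc0  0x9f  0x9f  0x52  0xe4  0xe4 ]

t0 = [0xa4, 0x84, 0x5b, 0x4c, 0xa7, 0x12, 0x52, 0x52]
t1 = [0xa7, 0xd5, 0x12, 0xc0, 0x52, 0x9f, 0x52, 0xe4]
t2 = [0x52, 0xd5, 0x12, 0xc0, 0x52, 0x9f, 0x52, 0xe4]
t3 = [0xd5, 0x52, 0xc0, 0x9f, 0x9f, 0x52, 0xe4, 0xe4]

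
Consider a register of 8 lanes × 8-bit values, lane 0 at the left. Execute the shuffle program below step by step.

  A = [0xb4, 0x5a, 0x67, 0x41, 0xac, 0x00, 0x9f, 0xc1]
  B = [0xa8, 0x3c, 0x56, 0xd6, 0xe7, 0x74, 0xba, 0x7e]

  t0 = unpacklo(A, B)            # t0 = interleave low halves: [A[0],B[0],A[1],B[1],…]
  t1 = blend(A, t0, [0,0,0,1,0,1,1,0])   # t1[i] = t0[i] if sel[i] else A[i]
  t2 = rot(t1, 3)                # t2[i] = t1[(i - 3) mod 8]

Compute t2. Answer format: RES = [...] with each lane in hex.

RES = [0x56, 0x41, 0xc1, 0xb4, 0x5a, 0x67, 0x3c, 0xac]

  t0: b4 a8 5a 3c 67 56 41 d6
  t1: b4 5a 67 3c ac 56 41 c1
  t2: 56 41 c1 b4 5a 67 3c ac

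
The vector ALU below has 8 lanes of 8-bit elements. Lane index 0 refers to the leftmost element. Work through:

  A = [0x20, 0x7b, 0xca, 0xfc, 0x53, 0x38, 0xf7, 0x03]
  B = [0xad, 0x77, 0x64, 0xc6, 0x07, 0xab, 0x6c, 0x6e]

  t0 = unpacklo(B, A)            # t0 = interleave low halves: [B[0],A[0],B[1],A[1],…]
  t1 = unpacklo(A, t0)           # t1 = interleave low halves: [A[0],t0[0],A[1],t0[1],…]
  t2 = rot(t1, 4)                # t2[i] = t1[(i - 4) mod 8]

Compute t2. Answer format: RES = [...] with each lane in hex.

→ t0 |ad|20|77|7b|64|ca|c6|fc|
→ t1 |20|ad|7b|20|ca|77|fc|7b|
→ t2 |ca|77|fc|7b|20|ad|7b|20|

RES = [0xca, 0x77, 0xfc, 0x7b, 0x20, 0xad, 0x7b, 0x20]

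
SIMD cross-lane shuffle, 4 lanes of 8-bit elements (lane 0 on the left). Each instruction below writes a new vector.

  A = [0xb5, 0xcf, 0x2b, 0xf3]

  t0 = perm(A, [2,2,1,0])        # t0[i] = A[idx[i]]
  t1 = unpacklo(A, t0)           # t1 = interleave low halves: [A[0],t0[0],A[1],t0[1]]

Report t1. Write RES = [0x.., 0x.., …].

→ t0 |2b|2b|cf|b5|
→ t1 |b5|2b|cf|2b|

RES = [0xb5, 0x2b, 0xcf, 0x2b]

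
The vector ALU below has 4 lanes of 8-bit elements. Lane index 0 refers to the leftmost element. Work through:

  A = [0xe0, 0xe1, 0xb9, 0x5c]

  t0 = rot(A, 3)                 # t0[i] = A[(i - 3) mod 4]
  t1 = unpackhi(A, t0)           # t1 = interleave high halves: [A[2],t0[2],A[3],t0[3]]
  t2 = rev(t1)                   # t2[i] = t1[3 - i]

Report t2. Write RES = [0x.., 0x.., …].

RES = [0xe0, 0x5c, 0x5c, 0xb9]

t0 = [0xe1, 0xb9, 0x5c, 0xe0]
t1 = [0xb9, 0x5c, 0x5c, 0xe0]
t2 = [0xe0, 0x5c, 0x5c, 0xb9]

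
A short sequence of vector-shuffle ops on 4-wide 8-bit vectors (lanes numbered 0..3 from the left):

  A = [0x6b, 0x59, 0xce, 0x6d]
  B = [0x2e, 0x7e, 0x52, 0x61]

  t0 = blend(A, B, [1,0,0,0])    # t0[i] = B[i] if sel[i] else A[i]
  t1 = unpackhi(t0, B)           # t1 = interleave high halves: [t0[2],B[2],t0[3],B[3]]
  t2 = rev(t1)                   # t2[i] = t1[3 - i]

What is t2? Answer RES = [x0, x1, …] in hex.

  t0: 2e 59 ce 6d
  t1: ce 52 6d 61
  t2: 61 6d 52 ce

RES = [0x61, 0x6d, 0x52, 0xce]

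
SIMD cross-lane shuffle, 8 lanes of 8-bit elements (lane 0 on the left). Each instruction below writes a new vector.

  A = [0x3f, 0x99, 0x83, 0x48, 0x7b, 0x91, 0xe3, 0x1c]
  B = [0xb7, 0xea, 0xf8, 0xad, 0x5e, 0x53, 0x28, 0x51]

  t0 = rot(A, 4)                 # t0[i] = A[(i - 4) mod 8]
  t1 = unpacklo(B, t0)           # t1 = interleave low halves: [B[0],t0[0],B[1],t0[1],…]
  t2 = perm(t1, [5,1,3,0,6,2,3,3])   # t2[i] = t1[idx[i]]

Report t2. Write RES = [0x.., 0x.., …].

RES = [ 0xe3  0x7b  0x91  0xb7  0xad  0xea  0x91  0x91 ]

  t0: 7b 91 e3 1c 3f 99 83 48
  t1: b7 7b ea 91 f8 e3 ad 1c
  t2: e3 7b 91 b7 ad ea 91 91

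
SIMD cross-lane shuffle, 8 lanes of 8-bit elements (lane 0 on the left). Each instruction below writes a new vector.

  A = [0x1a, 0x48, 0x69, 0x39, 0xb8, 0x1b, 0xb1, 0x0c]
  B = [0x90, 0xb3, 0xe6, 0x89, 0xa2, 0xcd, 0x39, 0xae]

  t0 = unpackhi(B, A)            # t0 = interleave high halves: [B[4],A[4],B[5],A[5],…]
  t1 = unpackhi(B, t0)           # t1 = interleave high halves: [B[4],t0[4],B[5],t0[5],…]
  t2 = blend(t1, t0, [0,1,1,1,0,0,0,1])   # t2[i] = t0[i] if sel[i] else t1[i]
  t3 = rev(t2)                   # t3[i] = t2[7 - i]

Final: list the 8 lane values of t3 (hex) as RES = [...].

t0 = [0xa2, 0xb8, 0xcd, 0x1b, 0x39, 0xb1, 0xae, 0x0c]
t1 = [0xa2, 0x39, 0xcd, 0xb1, 0x39, 0xae, 0xae, 0x0c]
t2 = [0xa2, 0xb8, 0xcd, 0x1b, 0x39, 0xae, 0xae, 0x0c]
t3 = [0x0c, 0xae, 0xae, 0x39, 0x1b, 0xcd, 0xb8, 0xa2]

RES = [ 0x0c  0xae  0xae  0x39  0x1b  0xcd  0xb8  0xa2 ]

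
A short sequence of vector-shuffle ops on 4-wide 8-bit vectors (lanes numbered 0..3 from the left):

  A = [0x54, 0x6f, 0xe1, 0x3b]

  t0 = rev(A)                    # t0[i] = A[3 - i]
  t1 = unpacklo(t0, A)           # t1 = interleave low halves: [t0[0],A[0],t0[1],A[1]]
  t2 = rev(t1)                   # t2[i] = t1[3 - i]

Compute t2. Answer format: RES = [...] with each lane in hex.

→ t0 |3b|e1|6f|54|
→ t1 |3b|54|e1|6f|
→ t2 |6f|e1|54|3b|

RES = [0x6f, 0xe1, 0x54, 0x3b]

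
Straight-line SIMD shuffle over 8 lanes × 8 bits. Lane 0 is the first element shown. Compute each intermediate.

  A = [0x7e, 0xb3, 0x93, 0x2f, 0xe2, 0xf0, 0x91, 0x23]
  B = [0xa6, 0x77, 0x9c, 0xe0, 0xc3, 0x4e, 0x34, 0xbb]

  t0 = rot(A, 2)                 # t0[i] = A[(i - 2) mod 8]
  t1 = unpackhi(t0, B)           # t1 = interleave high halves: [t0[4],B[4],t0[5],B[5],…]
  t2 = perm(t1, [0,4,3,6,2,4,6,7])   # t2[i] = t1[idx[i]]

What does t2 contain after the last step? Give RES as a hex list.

RES = [0x93, 0xe2, 0x4e, 0xf0, 0x2f, 0xe2, 0xf0, 0xbb]

t0 = [0x91, 0x23, 0x7e, 0xb3, 0x93, 0x2f, 0xe2, 0xf0]
t1 = [0x93, 0xc3, 0x2f, 0x4e, 0xe2, 0x34, 0xf0, 0xbb]
t2 = [0x93, 0xe2, 0x4e, 0xf0, 0x2f, 0xe2, 0xf0, 0xbb]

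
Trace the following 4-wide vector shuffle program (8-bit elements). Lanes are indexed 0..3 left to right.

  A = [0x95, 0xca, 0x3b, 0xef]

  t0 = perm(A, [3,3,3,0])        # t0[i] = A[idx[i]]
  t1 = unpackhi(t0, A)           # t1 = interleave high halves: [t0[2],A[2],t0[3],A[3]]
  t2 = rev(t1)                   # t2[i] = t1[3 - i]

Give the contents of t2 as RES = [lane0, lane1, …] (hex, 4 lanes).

RES = [ 0xef  0x95  0x3b  0xef ]

→ t0 |ef|ef|ef|95|
→ t1 |ef|3b|95|ef|
→ t2 |ef|95|3b|ef|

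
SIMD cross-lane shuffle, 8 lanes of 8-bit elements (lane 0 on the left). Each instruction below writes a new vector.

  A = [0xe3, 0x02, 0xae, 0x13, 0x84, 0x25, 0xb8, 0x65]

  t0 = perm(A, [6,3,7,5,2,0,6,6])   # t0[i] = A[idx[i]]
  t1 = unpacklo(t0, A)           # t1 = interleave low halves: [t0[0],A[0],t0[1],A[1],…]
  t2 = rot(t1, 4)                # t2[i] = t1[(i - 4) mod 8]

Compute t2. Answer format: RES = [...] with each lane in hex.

t0 = [0xb8, 0x13, 0x65, 0x25, 0xae, 0xe3, 0xb8, 0xb8]
t1 = [0xb8, 0xe3, 0x13, 0x02, 0x65, 0xae, 0x25, 0x13]
t2 = [0x65, 0xae, 0x25, 0x13, 0xb8, 0xe3, 0x13, 0x02]

RES = [0x65, 0xae, 0x25, 0x13, 0xb8, 0xe3, 0x13, 0x02]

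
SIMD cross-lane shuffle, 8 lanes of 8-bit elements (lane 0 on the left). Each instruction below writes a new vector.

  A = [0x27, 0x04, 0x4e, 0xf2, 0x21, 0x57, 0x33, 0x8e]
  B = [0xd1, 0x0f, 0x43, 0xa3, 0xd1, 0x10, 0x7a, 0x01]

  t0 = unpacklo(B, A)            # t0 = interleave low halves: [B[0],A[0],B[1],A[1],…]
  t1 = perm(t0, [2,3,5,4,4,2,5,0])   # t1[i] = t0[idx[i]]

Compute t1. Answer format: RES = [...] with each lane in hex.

→ t0 |d1|27|0f|04|43|4e|a3|f2|
→ t1 |0f|04|4e|43|43|0f|4e|d1|

RES = [ 0x0f  0x04  0x4e  0x43  0x43  0x0f  0x4e  0xd1 ]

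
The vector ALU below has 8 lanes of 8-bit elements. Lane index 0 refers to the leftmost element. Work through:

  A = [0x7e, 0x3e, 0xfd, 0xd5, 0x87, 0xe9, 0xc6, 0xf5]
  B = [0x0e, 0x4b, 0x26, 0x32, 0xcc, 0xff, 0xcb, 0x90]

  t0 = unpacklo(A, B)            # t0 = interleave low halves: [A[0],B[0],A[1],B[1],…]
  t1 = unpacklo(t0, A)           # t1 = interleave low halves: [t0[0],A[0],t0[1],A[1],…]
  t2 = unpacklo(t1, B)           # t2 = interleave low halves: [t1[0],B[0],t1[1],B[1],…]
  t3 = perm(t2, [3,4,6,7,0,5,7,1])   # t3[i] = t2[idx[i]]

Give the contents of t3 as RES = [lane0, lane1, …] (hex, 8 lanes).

RES = [0x4b, 0x0e, 0x3e, 0x32, 0x7e, 0x26, 0x32, 0x0e]

→ t0 |7e|0e|3e|4b|fd|26|d5|32|
→ t1 |7e|7e|0e|3e|3e|fd|4b|d5|
→ t2 |7e|0e|7e|4b|0e|26|3e|32|
→ t3 |4b|0e|3e|32|7e|26|32|0e|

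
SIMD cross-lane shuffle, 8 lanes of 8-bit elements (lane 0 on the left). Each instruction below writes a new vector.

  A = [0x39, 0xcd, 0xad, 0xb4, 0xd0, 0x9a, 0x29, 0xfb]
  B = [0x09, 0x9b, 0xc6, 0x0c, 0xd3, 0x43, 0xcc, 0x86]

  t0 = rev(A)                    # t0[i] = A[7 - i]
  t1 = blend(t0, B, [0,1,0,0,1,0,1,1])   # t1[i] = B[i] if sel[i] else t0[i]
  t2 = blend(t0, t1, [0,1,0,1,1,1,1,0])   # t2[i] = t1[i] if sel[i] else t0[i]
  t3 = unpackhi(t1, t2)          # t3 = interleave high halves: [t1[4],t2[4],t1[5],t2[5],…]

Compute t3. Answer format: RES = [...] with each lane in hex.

RES = [ 0xd3  0xd3  0xad  0xad  0xcc  0xcc  0x86  0x39 ]

t0 = [0xfb, 0x29, 0x9a, 0xd0, 0xb4, 0xad, 0xcd, 0x39]
t1 = [0xfb, 0x9b, 0x9a, 0xd0, 0xd3, 0xad, 0xcc, 0x86]
t2 = [0xfb, 0x9b, 0x9a, 0xd0, 0xd3, 0xad, 0xcc, 0x39]
t3 = [0xd3, 0xd3, 0xad, 0xad, 0xcc, 0xcc, 0x86, 0x39]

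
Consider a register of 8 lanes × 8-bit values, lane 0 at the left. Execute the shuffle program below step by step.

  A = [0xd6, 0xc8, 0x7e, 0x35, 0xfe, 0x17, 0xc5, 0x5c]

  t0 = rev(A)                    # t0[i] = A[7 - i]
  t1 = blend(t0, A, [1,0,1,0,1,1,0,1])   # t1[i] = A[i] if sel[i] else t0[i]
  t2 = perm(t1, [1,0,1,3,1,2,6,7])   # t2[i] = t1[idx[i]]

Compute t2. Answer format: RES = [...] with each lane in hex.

t0 = [0x5c, 0xc5, 0x17, 0xfe, 0x35, 0x7e, 0xc8, 0xd6]
t1 = [0xd6, 0xc5, 0x7e, 0xfe, 0xfe, 0x17, 0xc8, 0x5c]
t2 = [0xc5, 0xd6, 0xc5, 0xfe, 0xc5, 0x7e, 0xc8, 0x5c]

RES = [ 0xc5  0xd6  0xc5  0xfe  0xc5  0x7e  0xc8  0x5c ]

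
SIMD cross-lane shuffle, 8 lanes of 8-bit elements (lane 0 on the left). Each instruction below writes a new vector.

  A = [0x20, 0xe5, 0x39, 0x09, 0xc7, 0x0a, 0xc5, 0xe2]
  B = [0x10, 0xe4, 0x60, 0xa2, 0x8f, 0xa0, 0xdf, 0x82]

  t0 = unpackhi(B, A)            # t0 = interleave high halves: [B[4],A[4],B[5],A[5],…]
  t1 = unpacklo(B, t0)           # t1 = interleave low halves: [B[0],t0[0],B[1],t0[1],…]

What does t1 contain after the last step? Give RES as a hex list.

t0 = [0x8f, 0xc7, 0xa0, 0x0a, 0xdf, 0xc5, 0x82, 0xe2]
t1 = [0x10, 0x8f, 0xe4, 0xc7, 0x60, 0xa0, 0xa2, 0x0a]

RES = [0x10, 0x8f, 0xe4, 0xc7, 0x60, 0xa0, 0xa2, 0x0a]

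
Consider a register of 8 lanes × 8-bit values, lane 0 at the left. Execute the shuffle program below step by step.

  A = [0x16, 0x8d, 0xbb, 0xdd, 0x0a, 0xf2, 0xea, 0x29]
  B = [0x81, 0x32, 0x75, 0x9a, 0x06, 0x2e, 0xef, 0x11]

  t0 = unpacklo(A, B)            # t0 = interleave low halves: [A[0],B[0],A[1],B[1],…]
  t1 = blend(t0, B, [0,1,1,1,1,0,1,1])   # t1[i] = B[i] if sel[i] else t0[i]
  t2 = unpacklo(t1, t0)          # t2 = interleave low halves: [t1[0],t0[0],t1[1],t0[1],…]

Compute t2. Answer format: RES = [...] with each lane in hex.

RES = [0x16, 0x16, 0x32, 0x81, 0x75, 0x8d, 0x9a, 0x32]

  t0: 16 81 8d 32 bb 75 dd 9a
  t1: 16 32 75 9a 06 75 ef 11
  t2: 16 16 32 81 75 8d 9a 32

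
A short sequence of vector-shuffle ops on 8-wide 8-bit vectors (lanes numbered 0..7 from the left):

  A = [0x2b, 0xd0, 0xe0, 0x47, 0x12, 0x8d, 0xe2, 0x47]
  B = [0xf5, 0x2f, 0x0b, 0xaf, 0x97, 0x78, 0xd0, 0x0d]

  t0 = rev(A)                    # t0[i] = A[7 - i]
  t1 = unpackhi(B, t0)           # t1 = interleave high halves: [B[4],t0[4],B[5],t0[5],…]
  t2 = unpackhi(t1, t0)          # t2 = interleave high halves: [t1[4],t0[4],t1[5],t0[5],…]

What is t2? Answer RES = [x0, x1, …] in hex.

RES = [ 0xd0  0x47  0xd0  0xe0  0x0d  0xd0  0x2b  0x2b ]

→ t0 |47|e2|8d|12|47|e0|d0|2b|
→ t1 |97|47|78|e0|d0|d0|0d|2b|
→ t2 |d0|47|d0|e0|0d|d0|2b|2b|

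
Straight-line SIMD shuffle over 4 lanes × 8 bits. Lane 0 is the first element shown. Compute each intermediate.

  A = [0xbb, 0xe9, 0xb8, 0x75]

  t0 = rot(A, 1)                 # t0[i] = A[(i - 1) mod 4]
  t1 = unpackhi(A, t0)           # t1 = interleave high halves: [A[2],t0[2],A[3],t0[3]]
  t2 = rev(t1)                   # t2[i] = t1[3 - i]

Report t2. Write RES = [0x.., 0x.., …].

  t0: 75 bb e9 b8
  t1: b8 e9 75 b8
  t2: b8 75 e9 b8

RES = [ 0xb8  0x75  0xe9  0xb8 ]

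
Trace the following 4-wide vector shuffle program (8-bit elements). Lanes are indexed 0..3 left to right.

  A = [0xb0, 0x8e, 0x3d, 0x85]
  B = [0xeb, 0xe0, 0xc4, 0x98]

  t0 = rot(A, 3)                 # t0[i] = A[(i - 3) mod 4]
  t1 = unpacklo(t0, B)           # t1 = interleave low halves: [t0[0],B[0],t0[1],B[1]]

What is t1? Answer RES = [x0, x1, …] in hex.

RES = [0x8e, 0xeb, 0x3d, 0xe0]

t0 = [0x8e, 0x3d, 0x85, 0xb0]
t1 = [0x8e, 0xeb, 0x3d, 0xe0]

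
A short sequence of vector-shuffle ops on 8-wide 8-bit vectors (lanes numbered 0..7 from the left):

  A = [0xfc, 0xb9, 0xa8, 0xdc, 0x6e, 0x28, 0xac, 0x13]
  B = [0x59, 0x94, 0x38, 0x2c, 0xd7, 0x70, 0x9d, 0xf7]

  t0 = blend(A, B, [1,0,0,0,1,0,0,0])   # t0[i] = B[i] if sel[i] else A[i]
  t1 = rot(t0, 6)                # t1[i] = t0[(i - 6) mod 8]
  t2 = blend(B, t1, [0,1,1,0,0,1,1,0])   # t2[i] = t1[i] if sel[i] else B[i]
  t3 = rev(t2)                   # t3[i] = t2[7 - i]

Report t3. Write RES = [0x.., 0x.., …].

RES = [ 0xf7  0x59  0x13  0xd7  0x2c  0xd7  0xdc  0x59 ]

  t0: 59 b9 a8 dc d7 28 ac 13
  t1: a8 dc d7 28 ac 13 59 b9
  t2: 59 dc d7 2c d7 13 59 f7
  t3: f7 59 13 d7 2c d7 dc 59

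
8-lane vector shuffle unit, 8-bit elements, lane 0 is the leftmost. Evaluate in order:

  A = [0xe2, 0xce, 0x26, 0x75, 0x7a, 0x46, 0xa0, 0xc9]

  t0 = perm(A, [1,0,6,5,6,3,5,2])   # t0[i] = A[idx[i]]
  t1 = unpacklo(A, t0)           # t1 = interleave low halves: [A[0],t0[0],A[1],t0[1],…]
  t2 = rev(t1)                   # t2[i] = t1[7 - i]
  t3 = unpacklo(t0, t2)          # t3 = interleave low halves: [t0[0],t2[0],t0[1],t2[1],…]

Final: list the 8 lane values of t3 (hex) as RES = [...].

RES = [ 0xce  0x46  0xe2  0x75  0xa0  0xa0  0x46  0x26 ]

→ t0 |ce|e2|a0|46|a0|75|46|26|
→ t1 |e2|ce|ce|e2|26|a0|75|46|
→ t2 |46|75|a0|26|e2|ce|ce|e2|
→ t3 |ce|46|e2|75|a0|a0|46|26|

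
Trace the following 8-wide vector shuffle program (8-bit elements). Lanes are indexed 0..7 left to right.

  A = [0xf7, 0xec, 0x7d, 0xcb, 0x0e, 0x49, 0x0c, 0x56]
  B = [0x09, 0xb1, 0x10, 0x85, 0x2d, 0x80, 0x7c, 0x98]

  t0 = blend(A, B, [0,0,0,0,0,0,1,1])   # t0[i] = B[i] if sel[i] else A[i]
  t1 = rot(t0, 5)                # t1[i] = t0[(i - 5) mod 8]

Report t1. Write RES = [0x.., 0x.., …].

RES = [0xcb, 0x0e, 0x49, 0x7c, 0x98, 0xf7, 0xec, 0x7d]

→ t0 |f7|ec|7d|cb|0e|49|7c|98|
→ t1 |cb|0e|49|7c|98|f7|ec|7d|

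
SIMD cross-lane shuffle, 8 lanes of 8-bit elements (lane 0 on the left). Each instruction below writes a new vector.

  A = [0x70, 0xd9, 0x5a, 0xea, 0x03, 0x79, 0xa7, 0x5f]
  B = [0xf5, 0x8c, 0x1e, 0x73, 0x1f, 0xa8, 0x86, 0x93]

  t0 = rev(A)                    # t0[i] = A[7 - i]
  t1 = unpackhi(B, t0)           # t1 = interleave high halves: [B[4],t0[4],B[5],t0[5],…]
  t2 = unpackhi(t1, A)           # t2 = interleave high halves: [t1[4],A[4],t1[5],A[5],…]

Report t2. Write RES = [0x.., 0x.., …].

RES = [ 0x86  0x03  0xd9  0x79  0x93  0xa7  0x70  0x5f ]

→ t0 |5f|a7|79|03|ea|5a|d9|70|
→ t1 |1f|ea|a8|5a|86|d9|93|70|
→ t2 |86|03|d9|79|93|a7|70|5f|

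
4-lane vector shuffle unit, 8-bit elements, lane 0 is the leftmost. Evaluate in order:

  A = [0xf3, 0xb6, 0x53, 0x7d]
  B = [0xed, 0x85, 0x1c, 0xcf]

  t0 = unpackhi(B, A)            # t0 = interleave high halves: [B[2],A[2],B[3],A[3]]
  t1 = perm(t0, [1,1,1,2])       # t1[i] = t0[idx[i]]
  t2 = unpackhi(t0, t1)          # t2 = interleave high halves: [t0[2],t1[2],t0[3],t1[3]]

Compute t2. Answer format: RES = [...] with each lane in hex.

RES = [0xcf, 0x53, 0x7d, 0xcf]

→ t0 |1c|53|cf|7d|
→ t1 |53|53|53|cf|
→ t2 |cf|53|7d|cf|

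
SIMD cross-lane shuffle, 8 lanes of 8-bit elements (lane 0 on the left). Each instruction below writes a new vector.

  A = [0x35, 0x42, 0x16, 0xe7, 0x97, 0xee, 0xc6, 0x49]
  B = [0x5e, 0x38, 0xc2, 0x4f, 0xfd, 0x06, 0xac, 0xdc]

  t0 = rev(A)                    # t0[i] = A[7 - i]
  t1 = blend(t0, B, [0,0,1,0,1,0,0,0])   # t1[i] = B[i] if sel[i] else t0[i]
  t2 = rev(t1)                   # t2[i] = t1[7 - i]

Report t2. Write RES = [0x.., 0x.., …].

→ t0 |49|c6|ee|97|e7|16|42|35|
→ t1 |49|c6|c2|97|fd|16|42|35|
→ t2 |35|42|16|fd|97|c2|c6|49|

RES = [0x35, 0x42, 0x16, 0xfd, 0x97, 0xc2, 0xc6, 0x49]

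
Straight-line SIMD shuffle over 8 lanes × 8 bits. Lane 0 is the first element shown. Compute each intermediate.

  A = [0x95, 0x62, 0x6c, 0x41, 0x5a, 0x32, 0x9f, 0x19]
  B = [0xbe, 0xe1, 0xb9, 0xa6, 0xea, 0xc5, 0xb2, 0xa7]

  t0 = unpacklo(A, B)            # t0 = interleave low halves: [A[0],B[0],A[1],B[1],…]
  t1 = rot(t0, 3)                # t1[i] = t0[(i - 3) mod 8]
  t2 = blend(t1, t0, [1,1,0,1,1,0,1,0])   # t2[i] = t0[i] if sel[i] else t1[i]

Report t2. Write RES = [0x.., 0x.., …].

RES = [ 0x95  0xbe  0xa6  0xe1  0x6c  0x62  0x41  0x6c ]

  t0: 95 be 62 e1 6c b9 41 a6
  t1: b9 41 a6 95 be 62 e1 6c
  t2: 95 be a6 e1 6c 62 41 6c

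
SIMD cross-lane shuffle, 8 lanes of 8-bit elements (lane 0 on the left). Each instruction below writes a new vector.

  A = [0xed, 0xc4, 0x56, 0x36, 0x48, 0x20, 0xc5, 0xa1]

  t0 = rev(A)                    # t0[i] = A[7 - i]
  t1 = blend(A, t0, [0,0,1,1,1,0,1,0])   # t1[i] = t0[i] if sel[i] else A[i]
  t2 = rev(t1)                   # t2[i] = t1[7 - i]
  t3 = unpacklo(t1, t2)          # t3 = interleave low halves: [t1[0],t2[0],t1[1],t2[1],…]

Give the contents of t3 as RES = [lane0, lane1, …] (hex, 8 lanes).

t0 = [0xa1, 0xc5, 0x20, 0x48, 0x36, 0x56, 0xc4, 0xed]
t1 = [0xed, 0xc4, 0x20, 0x48, 0x36, 0x20, 0xc4, 0xa1]
t2 = [0xa1, 0xc4, 0x20, 0x36, 0x48, 0x20, 0xc4, 0xed]
t3 = [0xed, 0xa1, 0xc4, 0xc4, 0x20, 0x20, 0x48, 0x36]

RES = [ 0xed  0xa1  0xc4  0xc4  0x20  0x20  0x48  0x36 ]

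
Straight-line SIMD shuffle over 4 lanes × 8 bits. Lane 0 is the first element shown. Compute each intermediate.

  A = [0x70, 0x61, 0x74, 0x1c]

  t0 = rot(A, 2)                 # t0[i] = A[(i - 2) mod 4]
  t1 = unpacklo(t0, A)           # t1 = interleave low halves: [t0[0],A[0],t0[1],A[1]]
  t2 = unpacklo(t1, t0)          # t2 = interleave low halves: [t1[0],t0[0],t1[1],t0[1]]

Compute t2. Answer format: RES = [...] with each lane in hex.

RES = [ 0x74  0x74  0x70  0x1c ]

  t0: 74 1c 70 61
  t1: 74 70 1c 61
  t2: 74 74 70 1c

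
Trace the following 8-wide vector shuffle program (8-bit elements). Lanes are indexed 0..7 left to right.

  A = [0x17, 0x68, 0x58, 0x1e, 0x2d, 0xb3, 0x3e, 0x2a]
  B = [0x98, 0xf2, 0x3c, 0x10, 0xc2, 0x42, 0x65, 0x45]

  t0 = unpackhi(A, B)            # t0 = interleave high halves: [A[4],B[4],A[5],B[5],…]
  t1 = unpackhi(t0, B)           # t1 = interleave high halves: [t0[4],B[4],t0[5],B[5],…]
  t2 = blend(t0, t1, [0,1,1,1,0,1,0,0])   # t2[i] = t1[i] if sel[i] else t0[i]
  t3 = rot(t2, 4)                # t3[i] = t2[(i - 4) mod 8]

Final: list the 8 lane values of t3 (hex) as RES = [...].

t0 = [0x2d, 0xc2, 0xb3, 0x42, 0x3e, 0x65, 0x2a, 0x45]
t1 = [0x3e, 0xc2, 0x65, 0x42, 0x2a, 0x65, 0x45, 0x45]
t2 = [0x2d, 0xc2, 0x65, 0x42, 0x3e, 0x65, 0x2a, 0x45]
t3 = [0x3e, 0x65, 0x2a, 0x45, 0x2d, 0xc2, 0x65, 0x42]

RES = [0x3e, 0x65, 0x2a, 0x45, 0x2d, 0xc2, 0x65, 0x42]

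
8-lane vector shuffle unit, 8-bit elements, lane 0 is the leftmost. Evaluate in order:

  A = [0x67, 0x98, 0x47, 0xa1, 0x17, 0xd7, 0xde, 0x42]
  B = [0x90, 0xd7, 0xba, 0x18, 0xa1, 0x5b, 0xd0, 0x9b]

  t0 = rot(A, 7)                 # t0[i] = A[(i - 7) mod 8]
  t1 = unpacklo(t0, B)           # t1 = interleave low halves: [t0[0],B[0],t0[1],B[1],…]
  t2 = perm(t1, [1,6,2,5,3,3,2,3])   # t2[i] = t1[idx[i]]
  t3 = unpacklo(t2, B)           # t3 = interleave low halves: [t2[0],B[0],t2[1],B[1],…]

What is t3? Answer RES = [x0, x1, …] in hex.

RES = [0x90, 0x90, 0x17, 0xd7, 0x47, 0xba, 0xba, 0x18]

→ t0 |98|47|a1|17|d7|de|42|67|
→ t1 |98|90|47|d7|a1|ba|17|18|
→ t2 |90|17|47|ba|d7|d7|47|d7|
→ t3 |90|90|17|d7|47|ba|ba|18|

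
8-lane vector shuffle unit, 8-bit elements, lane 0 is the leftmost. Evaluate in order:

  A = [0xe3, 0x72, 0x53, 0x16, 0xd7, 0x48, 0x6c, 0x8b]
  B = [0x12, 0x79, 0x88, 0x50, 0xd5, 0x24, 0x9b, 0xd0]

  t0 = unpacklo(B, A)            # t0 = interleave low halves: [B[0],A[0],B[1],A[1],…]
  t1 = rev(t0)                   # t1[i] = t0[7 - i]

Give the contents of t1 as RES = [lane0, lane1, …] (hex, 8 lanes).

RES = [0x16, 0x50, 0x53, 0x88, 0x72, 0x79, 0xe3, 0x12]

t0 = [0x12, 0xe3, 0x79, 0x72, 0x88, 0x53, 0x50, 0x16]
t1 = [0x16, 0x50, 0x53, 0x88, 0x72, 0x79, 0xe3, 0x12]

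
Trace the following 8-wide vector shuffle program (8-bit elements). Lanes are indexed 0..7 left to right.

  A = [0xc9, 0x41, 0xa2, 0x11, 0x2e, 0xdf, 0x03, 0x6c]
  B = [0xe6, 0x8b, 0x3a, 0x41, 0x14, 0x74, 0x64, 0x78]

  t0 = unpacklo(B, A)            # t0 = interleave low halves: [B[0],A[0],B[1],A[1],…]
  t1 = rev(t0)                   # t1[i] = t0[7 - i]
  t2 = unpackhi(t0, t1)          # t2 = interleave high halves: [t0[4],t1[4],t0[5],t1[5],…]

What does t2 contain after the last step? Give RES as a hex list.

RES = [ 0x3a  0x41  0xa2  0x8b  0x41  0xc9  0x11  0xe6 ]

t0 = [0xe6, 0xc9, 0x8b, 0x41, 0x3a, 0xa2, 0x41, 0x11]
t1 = [0x11, 0x41, 0xa2, 0x3a, 0x41, 0x8b, 0xc9, 0xe6]
t2 = [0x3a, 0x41, 0xa2, 0x8b, 0x41, 0xc9, 0x11, 0xe6]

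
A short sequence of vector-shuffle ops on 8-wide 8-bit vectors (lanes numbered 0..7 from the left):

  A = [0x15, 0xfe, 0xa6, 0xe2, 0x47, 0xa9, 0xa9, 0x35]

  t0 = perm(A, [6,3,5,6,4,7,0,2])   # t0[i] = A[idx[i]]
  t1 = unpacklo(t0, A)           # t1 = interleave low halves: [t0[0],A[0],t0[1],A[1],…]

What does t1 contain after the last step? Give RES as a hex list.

RES = [ 0xa9  0x15  0xe2  0xfe  0xa9  0xa6  0xa9  0xe2 ]

→ t0 |a9|e2|a9|a9|47|35|15|a6|
→ t1 |a9|15|e2|fe|a9|a6|a9|e2|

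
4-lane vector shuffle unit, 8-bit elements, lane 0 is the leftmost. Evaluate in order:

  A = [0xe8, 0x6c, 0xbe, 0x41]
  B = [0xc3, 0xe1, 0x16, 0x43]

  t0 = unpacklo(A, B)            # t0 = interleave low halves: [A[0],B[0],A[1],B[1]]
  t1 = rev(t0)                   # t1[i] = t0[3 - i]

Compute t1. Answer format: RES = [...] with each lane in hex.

RES = [ 0xe1  0x6c  0xc3  0xe8 ]

→ t0 |e8|c3|6c|e1|
→ t1 |e1|6c|c3|e8|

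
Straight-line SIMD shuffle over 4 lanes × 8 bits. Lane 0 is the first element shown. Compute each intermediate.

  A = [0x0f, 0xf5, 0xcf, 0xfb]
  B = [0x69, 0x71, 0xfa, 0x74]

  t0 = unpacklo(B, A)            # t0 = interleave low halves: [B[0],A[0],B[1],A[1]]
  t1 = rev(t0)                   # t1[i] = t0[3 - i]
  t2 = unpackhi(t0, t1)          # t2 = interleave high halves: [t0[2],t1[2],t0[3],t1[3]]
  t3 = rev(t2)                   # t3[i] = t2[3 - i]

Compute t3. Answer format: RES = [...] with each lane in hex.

RES = [ 0x69  0xf5  0x0f  0x71 ]

  t0: 69 0f 71 f5
  t1: f5 71 0f 69
  t2: 71 0f f5 69
  t3: 69 f5 0f 71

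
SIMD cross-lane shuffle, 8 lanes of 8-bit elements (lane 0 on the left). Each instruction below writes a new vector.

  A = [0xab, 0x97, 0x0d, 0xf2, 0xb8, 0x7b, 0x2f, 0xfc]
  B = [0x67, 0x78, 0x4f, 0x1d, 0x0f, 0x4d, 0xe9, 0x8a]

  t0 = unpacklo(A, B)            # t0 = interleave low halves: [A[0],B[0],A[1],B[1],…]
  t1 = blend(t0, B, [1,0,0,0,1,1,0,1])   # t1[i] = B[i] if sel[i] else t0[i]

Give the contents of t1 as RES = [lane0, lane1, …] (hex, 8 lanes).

  t0: ab 67 97 78 0d 4f f2 1d
  t1: 67 67 97 78 0f 4d f2 8a

RES = [0x67, 0x67, 0x97, 0x78, 0x0f, 0x4d, 0xf2, 0x8a]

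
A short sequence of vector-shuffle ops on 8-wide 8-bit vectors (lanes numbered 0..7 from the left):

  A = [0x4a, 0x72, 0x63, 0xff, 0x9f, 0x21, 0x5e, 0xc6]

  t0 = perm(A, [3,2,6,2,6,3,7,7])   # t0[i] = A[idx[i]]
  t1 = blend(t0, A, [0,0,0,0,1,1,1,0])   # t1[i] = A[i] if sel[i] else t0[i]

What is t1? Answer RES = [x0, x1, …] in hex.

t0 = [0xff, 0x63, 0x5e, 0x63, 0x5e, 0xff, 0xc6, 0xc6]
t1 = [0xff, 0x63, 0x5e, 0x63, 0x9f, 0x21, 0x5e, 0xc6]

RES = [0xff, 0x63, 0x5e, 0x63, 0x9f, 0x21, 0x5e, 0xc6]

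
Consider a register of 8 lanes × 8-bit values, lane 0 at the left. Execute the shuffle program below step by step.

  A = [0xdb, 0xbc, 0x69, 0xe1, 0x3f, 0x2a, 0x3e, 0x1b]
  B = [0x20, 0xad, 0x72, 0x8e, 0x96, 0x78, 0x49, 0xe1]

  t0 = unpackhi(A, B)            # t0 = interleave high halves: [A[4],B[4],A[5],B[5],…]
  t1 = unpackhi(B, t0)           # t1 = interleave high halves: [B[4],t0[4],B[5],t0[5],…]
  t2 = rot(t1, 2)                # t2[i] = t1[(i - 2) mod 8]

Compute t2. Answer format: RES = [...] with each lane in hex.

RES = [0xe1, 0xe1, 0x96, 0x3e, 0x78, 0x49, 0x49, 0x1b]

t0 = [0x3f, 0x96, 0x2a, 0x78, 0x3e, 0x49, 0x1b, 0xe1]
t1 = [0x96, 0x3e, 0x78, 0x49, 0x49, 0x1b, 0xe1, 0xe1]
t2 = [0xe1, 0xe1, 0x96, 0x3e, 0x78, 0x49, 0x49, 0x1b]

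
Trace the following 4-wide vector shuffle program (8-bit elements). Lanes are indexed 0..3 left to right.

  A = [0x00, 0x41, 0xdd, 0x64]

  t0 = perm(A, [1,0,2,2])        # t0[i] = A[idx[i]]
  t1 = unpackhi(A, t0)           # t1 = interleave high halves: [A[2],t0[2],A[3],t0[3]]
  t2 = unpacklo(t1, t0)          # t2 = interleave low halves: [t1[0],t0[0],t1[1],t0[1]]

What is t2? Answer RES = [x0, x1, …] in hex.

RES = [ 0xdd  0x41  0xdd  0x00 ]

t0 = [0x41, 0x00, 0xdd, 0xdd]
t1 = [0xdd, 0xdd, 0x64, 0xdd]
t2 = [0xdd, 0x41, 0xdd, 0x00]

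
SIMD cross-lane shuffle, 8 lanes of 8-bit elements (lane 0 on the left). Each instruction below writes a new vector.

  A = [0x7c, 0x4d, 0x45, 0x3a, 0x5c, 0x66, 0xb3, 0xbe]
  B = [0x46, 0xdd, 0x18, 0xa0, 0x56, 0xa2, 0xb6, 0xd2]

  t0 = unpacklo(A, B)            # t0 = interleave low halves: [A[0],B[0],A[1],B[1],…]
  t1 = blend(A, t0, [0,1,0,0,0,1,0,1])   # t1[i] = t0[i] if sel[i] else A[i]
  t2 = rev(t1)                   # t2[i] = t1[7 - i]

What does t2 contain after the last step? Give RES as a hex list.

RES = [ 0xa0  0xb3  0x18  0x5c  0x3a  0x45  0x46  0x7c ]

t0 = [0x7c, 0x46, 0x4d, 0xdd, 0x45, 0x18, 0x3a, 0xa0]
t1 = [0x7c, 0x46, 0x45, 0x3a, 0x5c, 0x18, 0xb3, 0xa0]
t2 = [0xa0, 0xb3, 0x18, 0x5c, 0x3a, 0x45, 0x46, 0x7c]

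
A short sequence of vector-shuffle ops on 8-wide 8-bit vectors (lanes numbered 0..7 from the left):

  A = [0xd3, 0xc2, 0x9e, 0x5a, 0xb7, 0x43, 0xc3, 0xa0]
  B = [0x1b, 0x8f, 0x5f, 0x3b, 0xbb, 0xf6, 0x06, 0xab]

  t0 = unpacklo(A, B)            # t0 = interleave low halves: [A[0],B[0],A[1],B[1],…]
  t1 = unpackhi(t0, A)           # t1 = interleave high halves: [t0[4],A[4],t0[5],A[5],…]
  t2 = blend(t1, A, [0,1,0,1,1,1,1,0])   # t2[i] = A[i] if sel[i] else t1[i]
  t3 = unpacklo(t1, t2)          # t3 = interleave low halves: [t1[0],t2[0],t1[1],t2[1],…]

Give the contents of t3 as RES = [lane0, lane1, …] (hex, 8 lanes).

RES = [ 0x9e  0x9e  0xb7  0xc2  0x5f  0x5f  0x43  0x5a ]

  t0: d3 1b c2 8f 9e 5f 5a 3b
  t1: 9e b7 5f 43 5a c3 3b a0
  t2: 9e c2 5f 5a b7 43 c3 a0
  t3: 9e 9e b7 c2 5f 5f 43 5a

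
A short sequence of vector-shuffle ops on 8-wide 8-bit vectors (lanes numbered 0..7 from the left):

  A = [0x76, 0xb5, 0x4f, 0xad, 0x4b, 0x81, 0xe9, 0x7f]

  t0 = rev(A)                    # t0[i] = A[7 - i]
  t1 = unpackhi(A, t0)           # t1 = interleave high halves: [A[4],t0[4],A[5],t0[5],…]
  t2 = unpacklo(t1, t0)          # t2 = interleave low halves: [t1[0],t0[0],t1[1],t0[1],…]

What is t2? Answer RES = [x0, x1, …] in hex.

  t0: 7f e9 81 4b ad 4f b5 76
  t1: 4b ad 81 4f e9 b5 7f 76
  t2: 4b 7f ad e9 81 81 4f 4b

RES = [0x4b, 0x7f, 0xad, 0xe9, 0x81, 0x81, 0x4f, 0x4b]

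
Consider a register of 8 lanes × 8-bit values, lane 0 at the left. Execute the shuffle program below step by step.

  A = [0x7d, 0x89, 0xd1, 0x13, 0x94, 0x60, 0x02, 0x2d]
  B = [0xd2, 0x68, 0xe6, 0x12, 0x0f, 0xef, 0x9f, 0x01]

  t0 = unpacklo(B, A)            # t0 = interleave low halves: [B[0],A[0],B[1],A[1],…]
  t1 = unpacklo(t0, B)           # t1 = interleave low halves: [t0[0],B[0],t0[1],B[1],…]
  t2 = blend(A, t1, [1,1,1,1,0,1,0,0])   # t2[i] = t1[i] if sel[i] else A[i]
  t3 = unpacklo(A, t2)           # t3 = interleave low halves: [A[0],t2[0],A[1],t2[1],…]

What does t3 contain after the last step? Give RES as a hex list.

t0 = [0xd2, 0x7d, 0x68, 0x89, 0xe6, 0xd1, 0x12, 0x13]
t1 = [0xd2, 0xd2, 0x7d, 0x68, 0x68, 0xe6, 0x89, 0x12]
t2 = [0xd2, 0xd2, 0x7d, 0x68, 0x94, 0xe6, 0x02, 0x2d]
t3 = [0x7d, 0xd2, 0x89, 0xd2, 0xd1, 0x7d, 0x13, 0x68]

RES = [0x7d, 0xd2, 0x89, 0xd2, 0xd1, 0x7d, 0x13, 0x68]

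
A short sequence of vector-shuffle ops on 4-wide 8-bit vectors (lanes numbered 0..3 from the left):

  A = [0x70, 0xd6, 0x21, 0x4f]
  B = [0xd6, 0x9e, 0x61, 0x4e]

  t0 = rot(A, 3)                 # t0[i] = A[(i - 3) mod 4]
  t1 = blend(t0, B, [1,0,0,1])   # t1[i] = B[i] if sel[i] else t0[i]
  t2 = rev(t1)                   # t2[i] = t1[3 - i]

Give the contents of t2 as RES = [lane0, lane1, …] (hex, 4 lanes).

t0 = [0xd6, 0x21, 0x4f, 0x70]
t1 = [0xd6, 0x21, 0x4f, 0x4e]
t2 = [0x4e, 0x4f, 0x21, 0xd6]

RES = [0x4e, 0x4f, 0x21, 0xd6]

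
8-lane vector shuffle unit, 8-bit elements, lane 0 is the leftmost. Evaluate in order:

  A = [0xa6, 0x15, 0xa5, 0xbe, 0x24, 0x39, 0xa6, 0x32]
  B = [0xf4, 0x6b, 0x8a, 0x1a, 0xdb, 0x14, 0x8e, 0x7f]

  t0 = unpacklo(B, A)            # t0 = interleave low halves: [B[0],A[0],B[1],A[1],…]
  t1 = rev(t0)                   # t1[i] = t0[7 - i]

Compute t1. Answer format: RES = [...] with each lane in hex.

  t0: f4 a6 6b 15 8a a5 1a be
  t1: be 1a a5 8a 15 6b a6 f4

RES = [ 0xbe  0x1a  0xa5  0x8a  0x15  0x6b  0xa6  0xf4 ]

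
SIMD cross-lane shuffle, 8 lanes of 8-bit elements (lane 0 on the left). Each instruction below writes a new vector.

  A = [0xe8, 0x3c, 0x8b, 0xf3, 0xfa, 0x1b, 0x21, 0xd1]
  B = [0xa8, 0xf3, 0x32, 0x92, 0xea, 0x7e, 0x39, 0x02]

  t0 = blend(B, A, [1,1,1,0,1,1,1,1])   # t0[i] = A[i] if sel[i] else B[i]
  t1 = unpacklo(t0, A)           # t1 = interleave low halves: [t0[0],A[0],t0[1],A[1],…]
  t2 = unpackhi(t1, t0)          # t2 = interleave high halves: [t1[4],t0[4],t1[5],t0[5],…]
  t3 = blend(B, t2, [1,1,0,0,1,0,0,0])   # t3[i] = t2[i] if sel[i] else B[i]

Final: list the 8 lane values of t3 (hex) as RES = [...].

  t0: e8 3c 8b 92 fa 1b 21 d1
  t1: e8 e8 3c 3c 8b 8b 92 f3
  t2: 8b fa 8b 1b 92 21 f3 d1
  t3: 8b fa 32 92 92 7e 39 02

RES = [0x8b, 0xfa, 0x32, 0x92, 0x92, 0x7e, 0x39, 0x02]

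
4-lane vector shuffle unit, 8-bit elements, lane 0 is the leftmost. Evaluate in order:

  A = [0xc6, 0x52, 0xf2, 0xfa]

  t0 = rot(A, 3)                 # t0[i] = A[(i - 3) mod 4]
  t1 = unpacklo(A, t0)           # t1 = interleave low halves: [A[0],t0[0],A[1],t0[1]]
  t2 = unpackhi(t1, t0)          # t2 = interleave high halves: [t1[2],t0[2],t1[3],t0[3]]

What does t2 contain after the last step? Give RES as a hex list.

→ t0 |52|f2|fa|c6|
→ t1 |c6|52|52|f2|
→ t2 |52|fa|f2|c6|

RES = [0x52, 0xfa, 0xf2, 0xc6]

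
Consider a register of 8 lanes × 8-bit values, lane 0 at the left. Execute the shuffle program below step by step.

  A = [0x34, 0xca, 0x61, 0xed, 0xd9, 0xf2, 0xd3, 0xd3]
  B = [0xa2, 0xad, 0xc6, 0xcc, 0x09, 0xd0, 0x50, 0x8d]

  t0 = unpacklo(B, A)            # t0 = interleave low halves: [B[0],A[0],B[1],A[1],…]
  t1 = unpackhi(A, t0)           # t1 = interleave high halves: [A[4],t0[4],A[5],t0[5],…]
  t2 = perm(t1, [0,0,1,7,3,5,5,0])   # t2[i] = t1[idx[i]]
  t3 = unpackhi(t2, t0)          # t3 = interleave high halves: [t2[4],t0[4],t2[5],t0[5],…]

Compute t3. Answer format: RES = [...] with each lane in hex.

RES = [0x61, 0xc6, 0xcc, 0x61, 0xcc, 0xcc, 0xd9, 0xed]

t0 = [0xa2, 0x34, 0xad, 0xca, 0xc6, 0x61, 0xcc, 0xed]
t1 = [0xd9, 0xc6, 0xf2, 0x61, 0xd3, 0xcc, 0xd3, 0xed]
t2 = [0xd9, 0xd9, 0xc6, 0xed, 0x61, 0xcc, 0xcc, 0xd9]
t3 = [0x61, 0xc6, 0xcc, 0x61, 0xcc, 0xcc, 0xd9, 0xed]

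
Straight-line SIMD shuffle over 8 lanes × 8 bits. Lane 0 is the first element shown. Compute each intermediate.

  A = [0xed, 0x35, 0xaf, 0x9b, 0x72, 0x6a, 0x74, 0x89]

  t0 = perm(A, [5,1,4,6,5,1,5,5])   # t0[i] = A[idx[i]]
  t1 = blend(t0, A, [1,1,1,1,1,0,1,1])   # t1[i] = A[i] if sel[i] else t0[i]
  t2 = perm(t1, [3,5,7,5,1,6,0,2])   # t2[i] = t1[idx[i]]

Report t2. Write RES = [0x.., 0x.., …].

RES = [0x9b, 0x35, 0x89, 0x35, 0x35, 0x74, 0xed, 0xaf]

  t0: 6a 35 72 74 6a 35 6a 6a
  t1: ed 35 af 9b 72 35 74 89
  t2: 9b 35 89 35 35 74 ed af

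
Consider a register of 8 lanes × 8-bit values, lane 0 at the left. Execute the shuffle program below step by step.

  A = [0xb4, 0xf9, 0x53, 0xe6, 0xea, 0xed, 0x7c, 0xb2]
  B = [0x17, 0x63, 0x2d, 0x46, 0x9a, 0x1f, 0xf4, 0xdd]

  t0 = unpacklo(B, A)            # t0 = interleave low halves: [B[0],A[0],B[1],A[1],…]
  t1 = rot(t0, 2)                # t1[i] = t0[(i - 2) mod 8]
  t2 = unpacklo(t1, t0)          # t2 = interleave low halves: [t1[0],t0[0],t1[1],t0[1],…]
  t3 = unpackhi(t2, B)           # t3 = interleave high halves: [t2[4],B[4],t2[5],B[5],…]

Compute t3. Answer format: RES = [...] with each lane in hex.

RES = [0x17, 0x9a, 0x63, 0x1f, 0xb4, 0xf4, 0xf9, 0xdd]

  t0: 17 b4 63 f9 2d 53 46 e6
  t1: 46 e6 17 b4 63 f9 2d 53
  t2: 46 17 e6 b4 17 63 b4 f9
  t3: 17 9a 63 1f b4 f4 f9 dd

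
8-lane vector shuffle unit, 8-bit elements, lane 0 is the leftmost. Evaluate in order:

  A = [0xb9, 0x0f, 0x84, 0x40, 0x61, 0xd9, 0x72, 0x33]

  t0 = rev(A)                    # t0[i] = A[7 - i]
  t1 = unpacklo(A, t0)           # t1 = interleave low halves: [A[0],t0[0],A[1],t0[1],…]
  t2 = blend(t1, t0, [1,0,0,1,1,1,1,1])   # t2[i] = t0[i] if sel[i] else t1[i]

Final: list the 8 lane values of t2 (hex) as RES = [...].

RES = [ 0x33  0x33  0x0f  0x61  0x40  0x84  0x0f  0xb9 ]

  t0: 33 72 d9 61 40 84 0f b9
  t1: b9 33 0f 72 84 d9 40 61
  t2: 33 33 0f 61 40 84 0f b9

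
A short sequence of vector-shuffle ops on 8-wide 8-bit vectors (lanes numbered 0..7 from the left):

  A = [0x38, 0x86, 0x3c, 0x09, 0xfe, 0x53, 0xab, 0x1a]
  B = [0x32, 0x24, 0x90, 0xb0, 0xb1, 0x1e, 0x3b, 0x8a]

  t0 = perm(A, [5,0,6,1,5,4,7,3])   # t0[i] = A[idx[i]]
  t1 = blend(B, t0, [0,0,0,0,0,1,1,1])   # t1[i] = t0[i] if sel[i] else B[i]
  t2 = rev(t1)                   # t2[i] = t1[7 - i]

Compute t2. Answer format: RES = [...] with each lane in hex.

→ t0 |53|38|ab|86|53|fe|1a|09|
→ t1 |32|24|90|b0|b1|fe|1a|09|
→ t2 |09|1a|fe|b1|b0|90|24|32|

RES = [ 0x09  0x1a  0xfe  0xb1  0xb0  0x90  0x24  0x32 ]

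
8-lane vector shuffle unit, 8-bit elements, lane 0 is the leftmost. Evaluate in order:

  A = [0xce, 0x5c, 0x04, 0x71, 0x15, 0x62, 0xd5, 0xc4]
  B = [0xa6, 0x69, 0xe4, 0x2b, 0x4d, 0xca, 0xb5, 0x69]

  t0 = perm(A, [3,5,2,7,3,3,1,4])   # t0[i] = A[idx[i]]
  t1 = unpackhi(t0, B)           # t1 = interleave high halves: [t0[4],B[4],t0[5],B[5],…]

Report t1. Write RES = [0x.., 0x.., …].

t0 = [0x71, 0x62, 0x04, 0xc4, 0x71, 0x71, 0x5c, 0x15]
t1 = [0x71, 0x4d, 0x71, 0xca, 0x5c, 0xb5, 0x15, 0x69]

RES = [0x71, 0x4d, 0x71, 0xca, 0x5c, 0xb5, 0x15, 0x69]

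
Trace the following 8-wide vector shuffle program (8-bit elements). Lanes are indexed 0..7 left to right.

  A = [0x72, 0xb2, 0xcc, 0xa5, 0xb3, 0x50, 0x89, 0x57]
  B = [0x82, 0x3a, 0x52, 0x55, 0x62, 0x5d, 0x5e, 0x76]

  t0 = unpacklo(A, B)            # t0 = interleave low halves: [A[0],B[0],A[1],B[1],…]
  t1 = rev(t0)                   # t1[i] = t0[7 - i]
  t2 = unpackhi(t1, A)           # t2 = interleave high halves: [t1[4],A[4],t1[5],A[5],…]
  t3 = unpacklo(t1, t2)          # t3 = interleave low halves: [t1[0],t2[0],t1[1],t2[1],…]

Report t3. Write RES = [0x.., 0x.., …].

t0 = [0x72, 0x82, 0xb2, 0x3a, 0xcc, 0x52, 0xa5, 0x55]
t1 = [0x55, 0xa5, 0x52, 0xcc, 0x3a, 0xb2, 0x82, 0x72]
t2 = [0x3a, 0xb3, 0xb2, 0x50, 0x82, 0x89, 0x72, 0x57]
t3 = [0x55, 0x3a, 0xa5, 0xb3, 0x52, 0xb2, 0xcc, 0x50]

RES = [ 0x55  0x3a  0xa5  0xb3  0x52  0xb2  0xcc  0x50 ]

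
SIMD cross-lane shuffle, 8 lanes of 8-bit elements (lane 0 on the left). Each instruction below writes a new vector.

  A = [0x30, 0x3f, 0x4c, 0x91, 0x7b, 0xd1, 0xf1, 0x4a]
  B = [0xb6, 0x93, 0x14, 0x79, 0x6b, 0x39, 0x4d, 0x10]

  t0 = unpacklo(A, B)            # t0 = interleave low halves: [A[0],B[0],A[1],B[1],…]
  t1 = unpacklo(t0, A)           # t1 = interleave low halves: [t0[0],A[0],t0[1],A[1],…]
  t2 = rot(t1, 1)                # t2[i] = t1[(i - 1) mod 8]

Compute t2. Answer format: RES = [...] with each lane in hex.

→ t0 |30|b6|3f|93|4c|14|91|79|
→ t1 |30|30|b6|3f|3f|4c|93|91|
→ t2 |91|30|30|b6|3f|3f|4c|93|

RES = [0x91, 0x30, 0x30, 0xb6, 0x3f, 0x3f, 0x4c, 0x93]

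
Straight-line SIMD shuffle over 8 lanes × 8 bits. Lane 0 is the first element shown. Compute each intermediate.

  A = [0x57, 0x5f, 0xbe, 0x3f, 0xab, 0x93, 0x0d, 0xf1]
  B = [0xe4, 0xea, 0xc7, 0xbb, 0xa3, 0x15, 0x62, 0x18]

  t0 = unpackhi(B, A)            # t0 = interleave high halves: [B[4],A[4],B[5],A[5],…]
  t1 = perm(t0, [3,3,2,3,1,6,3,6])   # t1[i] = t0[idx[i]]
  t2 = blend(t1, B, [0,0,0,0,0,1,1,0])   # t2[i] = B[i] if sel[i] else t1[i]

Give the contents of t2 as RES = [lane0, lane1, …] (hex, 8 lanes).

→ t0 |a3|ab|15|93|62|0d|18|f1|
→ t1 |93|93|15|93|ab|18|93|18|
→ t2 |93|93|15|93|ab|15|62|18|

RES = [ 0x93  0x93  0x15  0x93  0xab  0x15  0x62  0x18 ]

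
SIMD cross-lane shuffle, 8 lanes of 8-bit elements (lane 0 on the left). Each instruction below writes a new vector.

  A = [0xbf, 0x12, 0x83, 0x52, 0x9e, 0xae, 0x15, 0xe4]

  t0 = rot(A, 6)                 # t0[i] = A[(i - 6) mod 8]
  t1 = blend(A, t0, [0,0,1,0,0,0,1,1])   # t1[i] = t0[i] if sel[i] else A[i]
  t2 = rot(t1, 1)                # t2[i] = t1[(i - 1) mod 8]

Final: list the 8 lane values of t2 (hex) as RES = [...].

RES = [ 0x12  0xbf  0x12  0x9e  0x52  0x9e  0xae  0xbf ]

  t0: 83 52 9e ae 15 e4 bf 12
  t1: bf 12 9e 52 9e ae bf 12
  t2: 12 bf 12 9e 52 9e ae bf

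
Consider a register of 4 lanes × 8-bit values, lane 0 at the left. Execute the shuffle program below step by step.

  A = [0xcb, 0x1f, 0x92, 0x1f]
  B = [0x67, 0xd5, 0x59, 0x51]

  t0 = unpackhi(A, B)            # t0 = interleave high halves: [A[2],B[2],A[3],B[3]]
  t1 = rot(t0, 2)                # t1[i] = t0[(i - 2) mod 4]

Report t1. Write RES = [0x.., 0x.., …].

→ t0 |92|59|1f|51|
→ t1 |1f|51|92|59|

RES = [ 0x1f  0x51  0x92  0x59 ]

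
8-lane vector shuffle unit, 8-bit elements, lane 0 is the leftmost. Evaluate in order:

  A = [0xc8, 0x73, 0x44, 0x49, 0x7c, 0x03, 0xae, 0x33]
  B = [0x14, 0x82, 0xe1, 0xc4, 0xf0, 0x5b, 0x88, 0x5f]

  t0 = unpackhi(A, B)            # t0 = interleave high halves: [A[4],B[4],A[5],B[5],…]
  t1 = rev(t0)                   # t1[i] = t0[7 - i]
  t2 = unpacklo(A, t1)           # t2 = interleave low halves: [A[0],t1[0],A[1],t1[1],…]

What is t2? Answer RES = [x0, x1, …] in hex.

→ t0 |7c|f0|03|5b|ae|88|33|5f|
→ t1 |5f|33|88|ae|5b|03|f0|7c|
→ t2 |c8|5f|73|33|44|88|49|ae|

RES = [ 0xc8  0x5f  0x73  0x33  0x44  0x88  0x49  0xae ]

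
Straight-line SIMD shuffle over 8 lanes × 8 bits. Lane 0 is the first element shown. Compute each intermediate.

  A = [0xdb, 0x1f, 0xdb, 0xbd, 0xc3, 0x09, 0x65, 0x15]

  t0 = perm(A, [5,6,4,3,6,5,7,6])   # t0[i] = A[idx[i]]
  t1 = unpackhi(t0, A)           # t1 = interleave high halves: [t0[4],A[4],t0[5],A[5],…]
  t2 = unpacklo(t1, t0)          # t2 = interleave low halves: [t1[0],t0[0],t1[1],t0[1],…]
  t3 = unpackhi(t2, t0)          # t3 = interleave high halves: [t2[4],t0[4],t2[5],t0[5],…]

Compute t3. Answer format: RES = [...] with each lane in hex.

→ t0 |09|65|c3|bd|65|09|15|65|
→ t1 |65|c3|09|09|15|65|65|15|
→ t2 |65|09|c3|65|09|c3|09|bd|
→ t3 |09|65|c3|09|09|15|bd|65|

RES = [ 0x09  0x65  0xc3  0x09  0x09  0x15  0xbd  0x65 ]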